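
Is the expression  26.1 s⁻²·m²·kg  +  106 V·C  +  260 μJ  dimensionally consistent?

Yes

Expand each in SI base units:
  26.1 s⁻²·m²·kg:  kg·m²·s⁻²
  106 V·C:  C·V = s·A·J·C⁻¹ = kg·m²·s⁻²
  260 μJ:  J = N·m = kg·m²·s⁻²
Every term reduces to kg·m²·s⁻².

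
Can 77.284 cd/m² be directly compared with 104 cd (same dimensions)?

Work out the base dimensions of each:
  77.284 cd/m²:  cd·m⁻² = m⁻²·cd
  104 cd:  cd
m⁻²·cd ≠ cd, so they cannot be added.

No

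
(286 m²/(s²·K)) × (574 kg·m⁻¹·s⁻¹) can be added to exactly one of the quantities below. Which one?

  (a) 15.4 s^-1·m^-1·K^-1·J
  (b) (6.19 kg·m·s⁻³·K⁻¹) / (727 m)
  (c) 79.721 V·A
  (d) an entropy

(a)

Reference: [m²·s⁻²·K⁻¹] · [kg·m⁻¹·s⁻¹] = kg·m·s⁻³·K⁻¹.
Each option:
  (a) J·s⁻¹·m⁻¹·K⁻¹ = N·m·s⁻¹·m⁻¹·K⁻¹ = kg·m·s⁻³·K⁻¹  ← same
  (b) [kg·m·s⁻³·K⁻¹] / [m] = kg·s⁻³·K⁻¹
  (c) V·A = J·C⁻¹·A = kg·m²·s⁻³
  (d) [entropy] = kg·m²·s⁻²·K⁻¹
Only (a) matches kg·m·s⁻³·K⁻¹.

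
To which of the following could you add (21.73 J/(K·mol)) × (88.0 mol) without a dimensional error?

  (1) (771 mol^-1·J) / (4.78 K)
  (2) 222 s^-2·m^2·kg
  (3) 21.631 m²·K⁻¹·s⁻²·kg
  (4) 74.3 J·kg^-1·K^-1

(3)

Reference: [kg·m²·s⁻²·K⁻¹·mol⁻¹] · [mol] = kg·m²·s⁻²·K⁻¹.
Each option:
  (1) [kg·m²·s⁻²·mol⁻¹] / [K] = kg·m²·s⁻²·K⁻¹·mol⁻¹
  (2) kg·m²·s⁻²
  (3) kg·m²·s⁻²·K⁻¹  ← same
  (4) J·kg⁻¹·K⁻¹ = N·m·kg⁻¹·K⁻¹ = m²·s⁻²·K⁻¹
Only (3) matches kg·m²·s⁻²·K⁻¹.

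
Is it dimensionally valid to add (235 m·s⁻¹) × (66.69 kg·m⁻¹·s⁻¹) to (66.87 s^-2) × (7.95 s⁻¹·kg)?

Reduce each to base SI dimensions:
  (235 m·s⁻¹) × (66.69 kg·m⁻¹·s⁻¹):  [m·s⁻¹] · [kg·m⁻¹·s⁻¹] = kg·s⁻²
  (66.87 s^-2) × (7.95 s⁻¹·kg):  [s⁻²] · [kg·s⁻¹] = kg·s⁻³
kg·s⁻² ≠ kg·s⁻³, so they cannot be added.

No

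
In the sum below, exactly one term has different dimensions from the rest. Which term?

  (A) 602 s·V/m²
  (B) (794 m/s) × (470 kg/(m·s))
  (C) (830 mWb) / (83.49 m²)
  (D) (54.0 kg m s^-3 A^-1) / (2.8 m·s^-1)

(B)

In SI base units:
  (A) V·s·m⁻² = J·C⁻¹·s·m⁻² = kg·s⁻²·A⁻¹
  (B) [m·s⁻¹] · [kg·m⁻¹·s⁻¹] = kg·s⁻²
  (C) [kg·m²·s⁻²·A⁻¹] / [m²] = kg·s⁻²·A⁻¹
  (D) [kg·m·s⁻³·A⁻¹] / [m·s⁻¹] = kg·s⁻²·A⁻¹
All reduce to kg·s⁻²·A⁻¹ except (B), which is kg·s⁻².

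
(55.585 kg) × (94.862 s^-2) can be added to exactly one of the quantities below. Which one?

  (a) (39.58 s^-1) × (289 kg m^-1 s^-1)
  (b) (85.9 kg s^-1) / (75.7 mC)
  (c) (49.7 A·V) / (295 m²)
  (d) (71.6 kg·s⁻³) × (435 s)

(d)

Reference: [kg] · [s⁻²] = kg·s⁻².
Each option:
  (a) [s⁻¹] · [kg·m⁻¹·s⁻¹] = kg·m⁻¹·s⁻²
  (b) [kg·s⁻¹] / [s·A] = kg·s⁻²·A⁻¹
  (c) [kg·m²·s⁻³] / [m²] = kg·s⁻³
  (d) [kg·s⁻³] · [s] = kg·s⁻²  ← same
Only (d) matches kg·s⁻².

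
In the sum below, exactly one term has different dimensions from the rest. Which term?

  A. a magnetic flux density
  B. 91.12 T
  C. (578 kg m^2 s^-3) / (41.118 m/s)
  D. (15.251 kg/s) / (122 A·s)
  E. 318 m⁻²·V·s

In SI base units:
  A. [magnetic flux density] = kg·s⁻²·A⁻¹
  B. T = Wb·m⁻² = kg·s⁻²·A⁻¹
  C. [kg·m²·s⁻³] / [m·s⁻¹] = kg·m·s⁻²
  D. [kg·s⁻¹] / [s·A] = kg·s⁻²·A⁻¹
  E. V·s·m⁻² = J·C⁻¹·s·m⁻² = kg·s⁻²·A⁻¹
All reduce to kg·s⁻²·A⁻¹ except C., which is kg·m·s⁻².

C.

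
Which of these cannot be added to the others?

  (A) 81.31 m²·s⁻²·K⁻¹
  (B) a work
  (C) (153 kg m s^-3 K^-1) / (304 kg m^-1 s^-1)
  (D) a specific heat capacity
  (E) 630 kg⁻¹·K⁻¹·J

In SI base units:
  (A) m²·s⁻²·K⁻¹
  (B) [work] = kg·m²·s⁻²
  (C) [kg·m·s⁻³·K⁻¹] / [kg·m⁻¹·s⁻¹] = m²·s⁻²·K⁻¹
  (D) [specific heat capacity] = m²·s⁻²·K⁻¹
  (E) J·kg⁻¹·K⁻¹ = N·m·kg⁻¹·K⁻¹ = m²·s⁻²·K⁻¹
All reduce to m²·s⁻²·K⁻¹ except (B), which is kg·m²·s⁻².

(B)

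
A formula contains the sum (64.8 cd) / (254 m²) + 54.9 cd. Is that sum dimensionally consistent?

No

Dimensions:
  (64.8 cd) / (254 m²):  [cd] / [m²] = m⁻²·cd
  54.9 cd:  cd
m⁻²·cd ≠ cd, so they cannot be added.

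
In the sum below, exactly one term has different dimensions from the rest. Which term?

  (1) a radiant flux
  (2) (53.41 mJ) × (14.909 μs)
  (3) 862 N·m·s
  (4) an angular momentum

Reduce each to base SI dimensions:
  (1) [radiant flux] = kg·m²·s⁻³
  (2) [kg·m²·s⁻²] · [s] = kg·m²·s⁻¹
  (3) N·m·s = kg·m·s⁻²·m·s = kg·m²·s⁻¹
  (4) [angular momentum] = kg·m²·s⁻¹
All reduce to kg·m²·s⁻¹ except (1), which is kg·m²·s⁻³.

(1)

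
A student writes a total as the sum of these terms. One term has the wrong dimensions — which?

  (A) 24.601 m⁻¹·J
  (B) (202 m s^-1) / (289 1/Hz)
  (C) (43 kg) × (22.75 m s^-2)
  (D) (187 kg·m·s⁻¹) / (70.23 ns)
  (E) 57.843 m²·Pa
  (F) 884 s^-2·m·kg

In SI base units:
  (A) J·m⁻¹ = N·m·m⁻¹ = kg·m·s⁻²
  (B) [m·s⁻¹] / [s] = m·s⁻²
  (C) [kg] · [m·s⁻²] = kg·m·s⁻²
  (D) [kg·m·s⁻¹] / [s] = kg·m·s⁻²
  (E) Pa·m² = N·m⁻²·m² = kg·m·s⁻²
  (F) kg·m·s⁻²
All reduce to kg·m·s⁻² except (B), which is m·s⁻².

(B)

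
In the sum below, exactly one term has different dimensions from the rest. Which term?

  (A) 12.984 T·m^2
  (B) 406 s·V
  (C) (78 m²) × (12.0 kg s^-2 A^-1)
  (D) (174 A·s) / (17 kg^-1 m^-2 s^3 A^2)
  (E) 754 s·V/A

Reduce each to base SI dimensions:
  (A) T·m² = Wb·m⁻²·m² = kg·m²·s⁻²·A⁻¹
  (B) V·s = J·C⁻¹·s = kg·m²·s⁻²·A⁻¹
  (C) [m²] · [kg·s⁻²·A⁻¹] = kg·m²·s⁻²·A⁻¹
  (D) [s·A] / [kg⁻¹·m⁻²·s³·A²] = kg·m²·s⁻²·A⁻¹
  (E) V·s·A⁻¹ = J·C⁻¹·s·A⁻¹ = kg·m²·s⁻²·A⁻²
All reduce to kg·m²·s⁻²·A⁻¹ except (E), which is kg·m²·s⁻²·A⁻².

(E)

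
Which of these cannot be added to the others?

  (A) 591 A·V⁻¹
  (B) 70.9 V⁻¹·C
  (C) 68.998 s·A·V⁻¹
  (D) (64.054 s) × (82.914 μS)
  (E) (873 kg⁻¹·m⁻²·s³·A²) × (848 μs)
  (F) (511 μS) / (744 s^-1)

Work out the base dimensions of each:
  (A) A·V⁻¹ = A·(J·C⁻¹)⁻¹ = kg⁻¹·m⁻²·s³·A²
  (B) C·V⁻¹ = s·A·(J·C⁻¹)⁻¹ = kg⁻¹·m⁻²·s⁴·A²
  (C) A·s·V⁻¹ = A·s·(J·C⁻¹)⁻¹ = kg⁻¹·m⁻²·s⁴·A²
  (D) [s] · [kg⁻¹·m⁻²·s³·A²] = kg⁻¹·m⁻²·s⁴·A²
  (E) [kg⁻¹·m⁻²·s³·A²] · [s] = kg⁻¹·m⁻²·s⁴·A²
  (F) [kg⁻¹·m⁻²·s³·A²] / [s⁻¹] = kg⁻¹·m⁻²·s⁴·A²
All reduce to kg⁻¹·m⁻²·s⁴·A² except (A), which is kg⁻¹·m⁻²·s³·A².

(A)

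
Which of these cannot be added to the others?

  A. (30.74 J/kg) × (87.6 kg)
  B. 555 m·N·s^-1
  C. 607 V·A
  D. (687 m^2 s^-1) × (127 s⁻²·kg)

Expand each in SI base units:
  A. [m²·s⁻²] · [kg] = kg·m²·s⁻²
  B. N·m·s⁻¹ = kg·m·s⁻²·m·s⁻¹ = kg·m²·s⁻³
  C. V·A = J·C⁻¹·A = kg·m²·s⁻³
  D. [m²·s⁻¹] · [kg·s⁻²] = kg·m²·s⁻³
All reduce to kg·m²·s⁻³ except A., which is kg·m²·s⁻².

A.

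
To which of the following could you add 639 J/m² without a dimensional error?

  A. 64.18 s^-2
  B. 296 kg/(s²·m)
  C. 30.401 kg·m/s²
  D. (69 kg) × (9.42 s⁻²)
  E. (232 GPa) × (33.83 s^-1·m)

Reference: J·m⁻² = N·m·m⁻² = kg·s⁻².
Each option:
  A. s⁻²
  B. kg·m⁻¹·s⁻²
  C. kg·m·s⁻²
  D. [kg] · [s⁻²] = kg·s⁻²  ← same
  E. [kg·m⁻¹·s⁻²] · [m·s⁻¹] = kg·s⁻³
Only D. matches kg·s⁻².

D.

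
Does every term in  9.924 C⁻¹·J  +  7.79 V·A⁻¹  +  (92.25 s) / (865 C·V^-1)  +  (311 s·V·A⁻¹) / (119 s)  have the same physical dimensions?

No

Reduce each to base SI dimensions:
  9.924 C⁻¹·J:  J·C⁻¹ = N·m·(s·A)⁻¹ = kg·m²·s⁻³·A⁻¹
  7.79 V·A⁻¹:  V·A⁻¹ = J·C⁻¹·A⁻¹ = kg·m²·s⁻³·A⁻²
  (92.25 s) / (865 C·V^-1):  [s] / [kg⁻¹·m⁻²·s⁴·A²] = kg·m²·s⁻³·A⁻²
  (311 s·V·A⁻¹) / (119 s):  [kg·m²·s⁻²·A⁻²] / [s] = kg·m²·s⁻³·A⁻²
The terms do not share a single dimension (kg·m²·s⁻³·A⁻² vs kg·m²·s⁻³·A⁻¹).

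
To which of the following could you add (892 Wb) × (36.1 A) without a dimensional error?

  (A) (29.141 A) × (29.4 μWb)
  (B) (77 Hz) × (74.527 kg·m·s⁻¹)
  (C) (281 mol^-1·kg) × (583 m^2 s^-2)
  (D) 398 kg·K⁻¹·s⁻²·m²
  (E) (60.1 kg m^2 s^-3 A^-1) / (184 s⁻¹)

(A)

Reference: [kg·m²·s⁻²·A⁻¹] · [A] = kg·m²·s⁻².
Each option:
  (A) [A] · [kg·m²·s⁻²·A⁻¹] = kg·m²·s⁻²  ← same
  (B) [s⁻¹] · [kg·m·s⁻¹] = kg·m·s⁻²
  (C) [kg·mol⁻¹] · [m²·s⁻²] = kg·m²·s⁻²·mol⁻¹
  (D) kg·m²·s⁻²·K⁻¹
  (E) [kg·m²·s⁻³·A⁻¹] / [s⁻¹] = kg·m²·s⁻²·A⁻¹
Only (A) matches kg·m²·s⁻².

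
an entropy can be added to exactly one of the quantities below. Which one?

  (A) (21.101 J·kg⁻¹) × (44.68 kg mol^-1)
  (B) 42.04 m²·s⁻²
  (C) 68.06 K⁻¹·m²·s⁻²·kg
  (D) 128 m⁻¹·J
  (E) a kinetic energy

Reference: [entropy] = kg·m²·s⁻²·K⁻¹.
Each option:
  (A) [m²·s⁻²] · [kg·mol⁻¹] = kg·m²·s⁻²·mol⁻¹
  (B) m²·s⁻²
  (C) kg·m²·s⁻²·K⁻¹  ← same
  (D) J·m⁻¹ = N·m·m⁻¹ = kg·m·s⁻²
  (E) [kinetic energy] = kg·m²·s⁻²
Only (C) matches kg·m²·s⁻²·K⁻¹.

(C)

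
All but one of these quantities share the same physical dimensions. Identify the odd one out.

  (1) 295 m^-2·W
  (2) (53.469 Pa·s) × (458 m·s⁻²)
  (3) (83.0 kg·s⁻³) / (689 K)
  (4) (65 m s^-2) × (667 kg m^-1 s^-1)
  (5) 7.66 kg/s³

In SI base units:
  (1) W·m⁻² = J·s⁻¹·m⁻² = kg·s⁻³
  (2) [kg·m⁻¹·s⁻¹] · [m·s⁻²] = kg·s⁻³
  (3) [kg·s⁻³] / [K] = kg·s⁻³·K⁻¹
  (4) [m·s⁻²] · [kg·m⁻¹·s⁻¹] = kg·s⁻³
  (5) kg·s⁻³
All reduce to kg·s⁻³ except (3), which is kg·s⁻³·K⁻¹.

(3)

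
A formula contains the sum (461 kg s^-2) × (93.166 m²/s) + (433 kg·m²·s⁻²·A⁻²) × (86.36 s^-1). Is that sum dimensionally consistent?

No

Work out the base dimensions of each:
  (461 kg s^-2) × (93.166 m²/s):  [kg·s⁻²] · [m²·s⁻¹] = kg·m²·s⁻³
  (433 kg·m²·s⁻²·A⁻²) × (86.36 s^-1):  [kg·m²·s⁻²·A⁻²] · [s⁻¹] = kg·m²·s⁻³·A⁻²
kg·m²·s⁻³ ≠ kg·m²·s⁻³·A⁻², so they cannot be added.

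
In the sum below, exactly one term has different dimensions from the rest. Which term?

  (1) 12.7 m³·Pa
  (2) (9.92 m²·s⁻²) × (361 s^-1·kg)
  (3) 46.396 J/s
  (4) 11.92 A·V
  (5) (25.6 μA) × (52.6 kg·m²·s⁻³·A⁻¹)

Work out the base dimensions of each:
  (1) Pa·m³ = N·m⁻²·m³ = kg·m²·s⁻²
  (2) [m²·s⁻²] · [kg·s⁻¹] = kg·m²·s⁻³
  (3) J·s⁻¹ = N·m·s⁻¹ = kg·m²·s⁻³
  (4) V·A = J·C⁻¹·A = kg·m²·s⁻³
  (5) [A] · [kg·m²·s⁻³·A⁻¹] = kg·m²·s⁻³
All reduce to kg·m²·s⁻³ except (1), which is kg·m²·s⁻².

(1)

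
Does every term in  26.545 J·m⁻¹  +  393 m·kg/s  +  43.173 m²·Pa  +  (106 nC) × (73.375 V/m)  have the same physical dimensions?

Work out the base dimensions of each:
  26.545 J·m⁻¹:  J·m⁻¹ = N·m·m⁻¹ = kg·m·s⁻²
  393 m·kg/s:  kg·m·s⁻¹
  43.173 m²·Pa:  Pa·m² = N·m⁻²·m² = kg·m·s⁻²
  (106 nC) × (73.375 V/m):  [s·A] · [kg·m·s⁻³·A⁻¹] = kg·m·s⁻²
The terms do not share a single dimension (kg·m·s⁻² vs kg·m·s⁻¹).

No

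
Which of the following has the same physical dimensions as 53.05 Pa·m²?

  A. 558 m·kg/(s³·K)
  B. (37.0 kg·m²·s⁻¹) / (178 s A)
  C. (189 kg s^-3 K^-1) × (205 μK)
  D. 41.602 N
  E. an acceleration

D.

Reference: Pa·m² = N·m⁻²·m² = kg·m·s⁻².
Each option:
  A. kg·m·s⁻³·K⁻¹
  B. [kg·m²·s⁻¹] / [s·A] = kg·m²·s⁻²·A⁻¹
  C. [kg·s⁻³·K⁻¹] · [K] = kg·s⁻³
  D. N = kg·m·s⁻²  ← same
  E. [acceleration] = m·s⁻²
Only D. matches kg·m·s⁻².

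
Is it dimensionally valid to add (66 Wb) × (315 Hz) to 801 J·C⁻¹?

Yes

Reduce each to base SI dimensions:
  (66 Wb) × (315 Hz):  [kg·m²·s⁻²·A⁻¹] · [s⁻¹] = kg·m²·s⁻³·A⁻¹
  801 J·C⁻¹:  J·C⁻¹ = N·m·(s·A)⁻¹ = kg·m²·s⁻³·A⁻¹
Both are kg·m²·s⁻³·A⁻¹, so they have the same dimensions and can be added.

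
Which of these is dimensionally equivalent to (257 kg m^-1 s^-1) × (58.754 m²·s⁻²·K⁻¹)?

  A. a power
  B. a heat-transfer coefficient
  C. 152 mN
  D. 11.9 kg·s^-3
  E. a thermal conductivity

Reference: [kg·m⁻¹·s⁻¹] · [m²·s⁻²·K⁻¹] = kg·m·s⁻³·K⁻¹.
Each option:
  A. [power] = kg·m²·s⁻³
  B. [heat-transfer coefficient] = kg·s⁻³·K⁻¹
  C. N = kg·m·s⁻²
  D. kg·s⁻³
  E. [thermal conductivity] = kg·m·s⁻³·K⁻¹  ← same
Only E. matches kg·m·s⁻³·K⁻¹.

E.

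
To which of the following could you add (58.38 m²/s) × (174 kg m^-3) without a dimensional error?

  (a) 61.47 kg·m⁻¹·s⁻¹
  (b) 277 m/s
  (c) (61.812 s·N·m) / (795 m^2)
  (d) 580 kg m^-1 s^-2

Reference: [m²·s⁻¹] · [kg·m⁻³] = kg·m⁻¹·s⁻¹.
Each option:
  (a) kg·m⁻¹·s⁻¹  ← same
  (b) m·s⁻¹
  (c) [kg·m²·s⁻¹] / [m²] = kg·s⁻¹
  (d) kg·m⁻¹·s⁻²
Only (a) matches kg·m⁻¹·s⁻¹.

(a)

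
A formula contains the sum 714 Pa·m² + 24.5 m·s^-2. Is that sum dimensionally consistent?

No

In SI base units:
  714 Pa·m²:  Pa·m² = N·m⁻²·m² = kg·m·s⁻²
  24.5 m·s^-2:  m·s⁻²
kg·m·s⁻² ≠ m·s⁻², so they cannot be added.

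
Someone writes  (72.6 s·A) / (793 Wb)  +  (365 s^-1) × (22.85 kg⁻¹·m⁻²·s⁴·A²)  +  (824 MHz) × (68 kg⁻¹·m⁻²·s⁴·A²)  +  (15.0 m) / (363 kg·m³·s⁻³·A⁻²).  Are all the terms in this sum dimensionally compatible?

Yes

In SI base units:
  (72.6 s·A) / (793 Wb):  [s·A] / [kg·m²·s⁻²·A⁻¹] = kg⁻¹·m⁻²·s³·A²
  (365 s^-1) × (22.85 kg⁻¹·m⁻²·s⁴·A²):  [s⁻¹] · [kg⁻¹·m⁻²·s⁴·A²] = kg⁻¹·m⁻²·s³·A²
  (824 MHz) × (68 kg⁻¹·m⁻²·s⁴·A²):  [s⁻¹] · [kg⁻¹·m⁻²·s⁴·A²] = kg⁻¹·m⁻²·s³·A²
  (15.0 m) / (363 kg·m³·s⁻³·A⁻²):  [m] / [kg·m³·s⁻³·A⁻²] = kg⁻¹·m⁻²·s³·A²
Every term reduces to kg⁻¹·m⁻²·s³·A².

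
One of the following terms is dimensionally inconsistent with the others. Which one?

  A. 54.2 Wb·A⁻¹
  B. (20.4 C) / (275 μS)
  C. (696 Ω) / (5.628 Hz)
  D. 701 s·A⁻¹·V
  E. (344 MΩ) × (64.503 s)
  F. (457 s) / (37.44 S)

Reduce each to base SI dimensions:
  A. Wb·A⁻¹ = V·s·A⁻¹ = kg·m²·s⁻²·A⁻²
  B. [s·A] / [kg⁻¹·m⁻²·s³·A²] = kg·m²·s⁻²·A⁻¹
  C. [kg·m²·s⁻³·A⁻²] / [s⁻¹] = kg·m²·s⁻²·A⁻²
  D. V·s·A⁻¹ = J·C⁻¹·s·A⁻¹ = kg·m²·s⁻²·A⁻²
  E. [kg·m²·s⁻³·A⁻²] · [s] = kg·m²·s⁻²·A⁻²
  F. [s] / [kg⁻¹·m⁻²·s³·A²] = kg·m²·s⁻²·A⁻²
All reduce to kg·m²·s⁻²·A⁻² except B., which is kg·m²·s⁻²·A⁻¹.

B.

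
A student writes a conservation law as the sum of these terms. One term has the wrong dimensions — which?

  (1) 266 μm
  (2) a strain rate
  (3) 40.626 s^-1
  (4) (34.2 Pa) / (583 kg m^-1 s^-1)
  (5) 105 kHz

Reduce each to base SI dimensions:
  (1) m
  (2) [strain rate] = s⁻¹
  (3) s⁻¹
  (4) [kg·m⁻¹·s⁻²] / [kg·m⁻¹·s⁻¹] = s⁻¹
  (5) Hz = s⁻¹
All reduce to s⁻¹ except (1), which is m.

(1)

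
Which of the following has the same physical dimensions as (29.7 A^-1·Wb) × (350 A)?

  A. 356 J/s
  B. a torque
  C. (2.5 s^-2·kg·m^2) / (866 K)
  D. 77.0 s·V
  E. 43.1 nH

Reference: [kg·m²·s⁻²·A⁻²] · [A] = kg·m²·s⁻²·A⁻¹.
Each option:
  A. J·s⁻¹ = N·m·s⁻¹ = kg·m²·s⁻³
  B. [torque] = kg·m²·s⁻²
  C. [kg·m²·s⁻²] / [K] = kg·m²·s⁻²·K⁻¹
  D. V·s = J·C⁻¹·s = kg·m²·s⁻²·A⁻¹  ← same
  E. H = V·s·A⁻¹ = kg·m²·s⁻²·A⁻²
Only D. matches kg·m²·s⁻²·A⁻¹.

D.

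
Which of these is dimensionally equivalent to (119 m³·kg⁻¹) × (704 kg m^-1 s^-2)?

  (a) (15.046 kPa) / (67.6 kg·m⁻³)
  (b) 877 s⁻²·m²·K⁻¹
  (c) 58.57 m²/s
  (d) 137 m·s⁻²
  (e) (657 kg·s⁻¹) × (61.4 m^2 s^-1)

Reference: [kg⁻¹·m³] · [kg·m⁻¹·s⁻²] = m²·s⁻².
Each option:
  (a) [kg·m⁻¹·s⁻²] / [kg·m⁻³] = m²·s⁻²  ← same
  (b) m²·s⁻²·K⁻¹
  (c) m²·s⁻¹
  (d) m·s⁻²
  (e) [kg·s⁻¹] · [m²·s⁻¹] = kg·m²·s⁻²
Only (a) matches m²·s⁻².

(a)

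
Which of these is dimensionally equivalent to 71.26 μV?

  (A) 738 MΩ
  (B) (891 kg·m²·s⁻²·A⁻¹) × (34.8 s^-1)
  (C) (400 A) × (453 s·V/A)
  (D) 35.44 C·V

(B)

Reference: V = J·C⁻¹ = kg·m²·s⁻³·A⁻¹.
Each option:
  (A) Ω = V·A⁻¹ = kg·m²·s⁻³·A⁻²
  (B) [kg·m²·s⁻²·A⁻¹] · [s⁻¹] = kg·m²·s⁻³·A⁻¹  ← same
  (C) [A] · [kg·m²·s⁻²·A⁻²] = kg·m²·s⁻²·A⁻¹
  (D) C·V = s·A·J·C⁻¹ = kg·m²·s⁻²
Only (B) matches kg·m²·s⁻³·A⁻¹.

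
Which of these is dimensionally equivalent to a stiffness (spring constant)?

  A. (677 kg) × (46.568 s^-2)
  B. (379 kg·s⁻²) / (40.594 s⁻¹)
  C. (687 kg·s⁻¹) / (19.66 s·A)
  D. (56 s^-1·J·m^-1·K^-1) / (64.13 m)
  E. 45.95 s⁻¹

A.

Reference: [stiffness (spring constant)] = kg·s⁻².
Each option:
  A. [kg] · [s⁻²] = kg·s⁻²  ← same
  B. [kg·s⁻²] / [s⁻¹] = kg·s⁻¹
  C. [kg·s⁻¹] / [s·A] = kg·s⁻²·A⁻¹
  D. [kg·m·s⁻³·K⁻¹] / [m] = kg·s⁻³·K⁻¹
  E. s⁻¹
Only A. matches kg·s⁻².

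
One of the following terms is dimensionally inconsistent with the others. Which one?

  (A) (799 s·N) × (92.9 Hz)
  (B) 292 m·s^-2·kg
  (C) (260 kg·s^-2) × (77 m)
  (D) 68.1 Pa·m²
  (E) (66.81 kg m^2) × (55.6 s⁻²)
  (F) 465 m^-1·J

(E)

Work out the base dimensions of each:
  (A) [kg·m·s⁻¹] · [s⁻¹] = kg·m·s⁻²
  (B) kg·m·s⁻²
  (C) [kg·s⁻²] · [m] = kg·m·s⁻²
  (D) Pa·m² = N·m⁻²·m² = kg·m·s⁻²
  (E) [kg·m²] · [s⁻²] = kg·m²·s⁻²
  (F) J·m⁻¹ = N·m·m⁻¹ = kg·m·s⁻²
All reduce to kg·m·s⁻² except (E), which is kg·m²·s⁻².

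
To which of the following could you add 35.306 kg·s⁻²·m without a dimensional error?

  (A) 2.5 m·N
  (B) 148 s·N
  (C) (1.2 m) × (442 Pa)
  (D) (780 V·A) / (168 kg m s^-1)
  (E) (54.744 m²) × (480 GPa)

Reference: kg·m·s⁻².
Each option:
  (A) N·m = kg·m·s⁻²·m = kg·m²·s⁻²
  (B) N·s = kg·m·s⁻²·s = kg·m·s⁻¹
  (C) [m] · [kg·m⁻¹·s⁻²] = kg·s⁻²
  (D) [kg·m²·s⁻³] / [kg·m·s⁻¹] = m·s⁻²
  (E) [m²] · [kg·m⁻¹·s⁻²] = kg·m·s⁻²  ← same
Only (E) matches kg·m·s⁻².

(E)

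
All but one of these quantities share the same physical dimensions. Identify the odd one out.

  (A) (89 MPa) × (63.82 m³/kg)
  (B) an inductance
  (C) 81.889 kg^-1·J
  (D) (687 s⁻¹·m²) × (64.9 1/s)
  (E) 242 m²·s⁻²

(B)

Reduce each to base SI dimensions:
  (A) [kg·m⁻¹·s⁻²] · [kg⁻¹·m³] = m²·s⁻²
  (B) [inductance] = kg·m²·s⁻²·A⁻²
  (C) J·kg⁻¹ = N·m·kg⁻¹ = m²·s⁻²
  (D) [m²·s⁻¹] · [s⁻¹] = m²·s⁻²
  (E) m²·s⁻²
All reduce to m²·s⁻² except (B), which is kg·m²·s⁻²·A⁻².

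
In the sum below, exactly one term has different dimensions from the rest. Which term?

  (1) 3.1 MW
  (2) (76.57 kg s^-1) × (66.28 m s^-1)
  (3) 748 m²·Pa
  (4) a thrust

(1)

Expand each in SI base units:
  (1) W = J·s⁻¹ = kg·m²·s⁻³
  (2) [kg·s⁻¹] · [m·s⁻¹] = kg·m·s⁻²
  (3) Pa·m² = N·m⁻²·m² = kg·m·s⁻²
  (4) [thrust] = kg·m·s⁻²
All reduce to kg·m·s⁻² except (1), which is kg·m²·s⁻³.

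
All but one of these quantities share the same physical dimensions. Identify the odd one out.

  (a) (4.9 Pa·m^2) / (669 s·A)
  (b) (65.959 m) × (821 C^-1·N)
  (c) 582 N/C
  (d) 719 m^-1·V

In SI base units:
  (a) [kg·m·s⁻²] / [s·A] = kg·m·s⁻³·A⁻¹
  (b) [m] · [kg·m·s⁻³·A⁻¹] = kg·m²·s⁻³·A⁻¹
  (c) N·C⁻¹ = kg·m·s⁻²·(s·A)⁻¹ = kg·m·s⁻³·A⁻¹
  (d) V·m⁻¹ = J·C⁻¹·m⁻¹ = kg·m·s⁻³·A⁻¹
All reduce to kg·m·s⁻³·A⁻¹ except (b), which is kg·m²·s⁻³·A⁻¹.

(b)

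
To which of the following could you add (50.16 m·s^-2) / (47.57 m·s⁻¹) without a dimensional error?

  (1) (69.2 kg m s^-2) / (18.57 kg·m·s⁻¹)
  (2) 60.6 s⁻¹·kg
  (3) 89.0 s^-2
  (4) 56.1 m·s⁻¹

Reference: [m·s⁻²] / [m·s⁻¹] = s⁻¹.
Each option:
  (1) [kg·m·s⁻²] / [kg·m·s⁻¹] = s⁻¹  ← same
  (2) kg·s⁻¹
  (3) s⁻²
  (4) m·s⁻¹
Only (1) matches s⁻¹.

(1)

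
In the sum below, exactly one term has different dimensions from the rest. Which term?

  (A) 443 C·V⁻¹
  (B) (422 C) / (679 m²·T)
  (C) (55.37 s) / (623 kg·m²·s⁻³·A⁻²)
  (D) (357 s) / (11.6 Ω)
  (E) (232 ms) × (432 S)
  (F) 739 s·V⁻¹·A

(B)

In SI base units:
  (A) C·V⁻¹ = s·A·(J·C⁻¹)⁻¹ = kg⁻¹·m⁻²·s⁴·A²
  (B) [s·A] / [kg·m²·s⁻²·A⁻¹] = kg⁻¹·m⁻²·s³·A²
  (C) [s] / [kg·m²·s⁻³·A⁻²] = kg⁻¹·m⁻²·s⁴·A²
  (D) [s] / [kg·m²·s⁻³·A⁻²] = kg⁻¹·m⁻²·s⁴·A²
  (E) [s] · [kg⁻¹·m⁻²·s³·A²] = kg⁻¹·m⁻²·s⁴·A²
  (F) A·s·V⁻¹ = A·s·(J·C⁻¹)⁻¹ = kg⁻¹·m⁻²·s⁴·A²
All reduce to kg⁻¹·m⁻²·s⁴·A² except (B), which is kg⁻¹·m⁻²·s³·A².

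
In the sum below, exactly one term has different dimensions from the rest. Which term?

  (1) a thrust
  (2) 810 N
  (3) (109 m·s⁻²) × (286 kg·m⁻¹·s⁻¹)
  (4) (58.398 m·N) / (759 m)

(3)

Expand each in SI base units:
  (1) [thrust] = kg·m·s⁻²
  (2) N = kg·m·s⁻²
  (3) [m·s⁻²] · [kg·m⁻¹·s⁻¹] = kg·s⁻³
  (4) [kg·m²·s⁻²] / [m] = kg·m·s⁻²
All reduce to kg·m·s⁻² except (3), which is kg·s⁻³.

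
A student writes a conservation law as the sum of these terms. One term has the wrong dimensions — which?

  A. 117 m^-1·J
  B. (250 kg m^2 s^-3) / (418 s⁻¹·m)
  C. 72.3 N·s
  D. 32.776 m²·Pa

C.

Reduce each to base SI dimensions:
  A. J·m⁻¹ = N·m·m⁻¹ = kg·m·s⁻²
  B. [kg·m²·s⁻³] / [m·s⁻¹] = kg·m·s⁻²
  C. N·s = kg·m·s⁻²·s = kg·m·s⁻¹
  D. Pa·m² = N·m⁻²·m² = kg·m·s⁻²
All reduce to kg·m·s⁻² except C., which is kg·m·s⁻¹.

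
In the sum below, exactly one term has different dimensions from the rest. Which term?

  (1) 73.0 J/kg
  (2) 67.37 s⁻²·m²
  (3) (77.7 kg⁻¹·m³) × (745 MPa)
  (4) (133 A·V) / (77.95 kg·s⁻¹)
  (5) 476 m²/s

(5)

In SI base units:
  (1) J·kg⁻¹ = N·m·kg⁻¹ = m²·s⁻²
  (2) m²·s⁻²
  (3) [kg⁻¹·m³] · [kg·m⁻¹·s⁻²] = m²·s⁻²
  (4) [kg·m²·s⁻³] / [kg·s⁻¹] = m²·s⁻²
  (5) m²·s⁻¹
All reduce to m²·s⁻² except (5), which is m²·s⁻¹.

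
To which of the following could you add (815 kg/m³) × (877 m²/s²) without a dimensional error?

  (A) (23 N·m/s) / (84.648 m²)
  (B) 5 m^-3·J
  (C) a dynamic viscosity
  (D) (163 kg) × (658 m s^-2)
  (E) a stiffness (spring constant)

Reference: [kg·m⁻³] · [m²·s⁻²] = kg·m⁻¹·s⁻².
Each option:
  (A) [kg·m²·s⁻³] / [m²] = kg·s⁻³
  (B) J·m⁻³ = N·m·m⁻³ = kg·m⁻¹·s⁻²  ← same
  (C) [dynamic viscosity] = kg·m⁻¹·s⁻¹
  (D) [kg] · [m·s⁻²] = kg·m·s⁻²
  (E) [stiffness (spring constant)] = kg·s⁻²
Only (B) matches kg·m⁻¹·s⁻².

(B)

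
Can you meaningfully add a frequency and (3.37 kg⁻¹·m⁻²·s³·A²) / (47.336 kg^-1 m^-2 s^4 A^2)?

Yes

Reduce each to base SI dimensions:
  a frequency:  [frequency] = s⁻¹
  (3.37 kg⁻¹·m⁻²·s³·A²) / (47.336 kg^-1 m^-2 s^4 A^2):  [kg⁻¹·m⁻²·s³·A²] / [kg⁻¹·m⁻²·s⁴·A²] = s⁻¹
Both are s⁻¹, so they have the same dimensions and can be added.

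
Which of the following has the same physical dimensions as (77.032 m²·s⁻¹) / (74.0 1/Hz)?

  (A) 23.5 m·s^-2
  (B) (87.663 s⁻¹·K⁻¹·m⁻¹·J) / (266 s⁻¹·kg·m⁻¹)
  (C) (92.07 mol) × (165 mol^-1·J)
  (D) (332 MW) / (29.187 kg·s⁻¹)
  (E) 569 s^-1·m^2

(D)

Reference: [m²·s⁻¹] / [s] = m²·s⁻².
Each option:
  (A) m·s⁻²
  (B) [kg·m·s⁻³·K⁻¹] / [kg·m⁻¹·s⁻¹] = m²·s⁻²·K⁻¹
  (C) [mol] · [kg·m²·s⁻²·mol⁻¹] = kg·m²·s⁻²
  (D) [kg·m²·s⁻³] / [kg·s⁻¹] = m²·s⁻²  ← same
  (E) m²·s⁻¹
Only (D) matches m²·s⁻².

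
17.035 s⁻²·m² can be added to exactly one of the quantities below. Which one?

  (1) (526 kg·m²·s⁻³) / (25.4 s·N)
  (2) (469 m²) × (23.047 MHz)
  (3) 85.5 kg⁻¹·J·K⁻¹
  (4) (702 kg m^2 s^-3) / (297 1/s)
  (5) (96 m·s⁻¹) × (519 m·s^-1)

Reference: m²·s⁻².
Each option:
  (1) [kg·m²·s⁻³] / [kg·m·s⁻¹] = m·s⁻²
  (2) [m²] · [s⁻¹] = m²·s⁻¹
  (3) J·kg⁻¹·K⁻¹ = N·m·kg⁻¹·K⁻¹ = m²·s⁻²·K⁻¹
  (4) [kg·m²·s⁻³] / [s⁻¹] = kg·m²·s⁻²
  (5) [m·s⁻¹] · [m·s⁻¹] = m²·s⁻²  ← same
Only (5) matches m²·s⁻².

(5)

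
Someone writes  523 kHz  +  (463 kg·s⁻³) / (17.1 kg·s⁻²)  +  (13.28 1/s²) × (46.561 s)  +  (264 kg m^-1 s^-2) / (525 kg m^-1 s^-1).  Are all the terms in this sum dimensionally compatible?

Yes

Dimensions:
  523 kHz:  Hz = s⁻¹
  (463 kg·s⁻³) / (17.1 kg·s⁻²):  [kg·s⁻³] / [kg·s⁻²] = s⁻¹
  (13.28 1/s²) × (46.561 s):  [s⁻²] · [s] = s⁻¹
  (264 kg m^-1 s^-2) / (525 kg m^-1 s^-1):  [kg·m⁻¹·s⁻²] / [kg·m⁻¹·s⁻¹] = s⁻¹
Every term reduces to s⁻¹.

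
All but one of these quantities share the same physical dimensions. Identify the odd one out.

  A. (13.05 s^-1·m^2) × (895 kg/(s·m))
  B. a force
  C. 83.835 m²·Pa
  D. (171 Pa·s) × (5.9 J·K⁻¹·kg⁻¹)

Expand each in SI base units:
  A. [m²·s⁻¹] · [kg·m⁻¹·s⁻¹] = kg·m·s⁻²
  B. [force] = kg·m·s⁻²
  C. Pa·m² = N·m⁻²·m² = kg·m·s⁻²
  D. [kg·m⁻¹·s⁻¹] · [m²·s⁻²·K⁻¹] = kg·m·s⁻³·K⁻¹
All reduce to kg·m·s⁻² except D., which is kg·m·s⁻³·K⁻¹.

D.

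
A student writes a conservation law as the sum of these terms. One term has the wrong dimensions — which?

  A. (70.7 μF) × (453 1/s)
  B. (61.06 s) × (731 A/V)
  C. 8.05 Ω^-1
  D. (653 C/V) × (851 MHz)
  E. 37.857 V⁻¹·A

B.

Reduce each to base SI dimensions:
  A. [kg⁻¹·m⁻²·s⁴·A²] · [s⁻¹] = kg⁻¹·m⁻²·s³·A²
  B. [s] · [kg⁻¹·m⁻²·s³·A²] = kg⁻¹·m⁻²·s⁴·A²
  C. Ω⁻¹ = (V·A⁻¹)⁻¹ = kg⁻¹·m⁻²·s³·A²
  D. [kg⁻¹·m⁻²·s⁴·A²] · [s⁻¹] = kg⁻¹·m⁻²·s³·A²
  E. A·V⁻¹ = A·(J·C⁻¹)⁻¹ = kg⁻¹·m⁻²·s³·A²
All reduce to kg⁻¹·m⁻²·s³·A² except B., which is kg⁻¹·m⁻²·s⁴·A².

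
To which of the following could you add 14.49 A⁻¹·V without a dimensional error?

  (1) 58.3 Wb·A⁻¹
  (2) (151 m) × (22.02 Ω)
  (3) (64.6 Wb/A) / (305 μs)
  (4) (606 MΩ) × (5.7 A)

(3)

Reference: V·A⁻¹ = J·C⁻¹·A⁻¹ = kg·m²·s⁻³·A⁻².
Each option:
  (1) Wb·A⁻¹ = V·s·A⁻¹ = kg·m²·s⁻²·A⁻²
  (2) [m] · [kg·m²·s⁻³·A⁻²] = kg·m³·s⁻³·A⁻²
  (3) [kg·m²·s⁻²·A⁻²] / [s] = kg·m²·s⁻³·A⁻²  ← same
  (4) [kg·m²·s⁻³·A⁻²] · [A] = kg·m²·s⁻³·A⁻¹
Only (3) matches kg·m²·s⁻³·A⁻².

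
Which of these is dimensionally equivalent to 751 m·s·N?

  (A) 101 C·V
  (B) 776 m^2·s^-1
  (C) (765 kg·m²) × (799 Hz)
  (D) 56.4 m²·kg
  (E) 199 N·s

Reference: N·m·s = kg·m·s⁻²·m·s = kg·m²·s⁻¹.
Each option:
  (A) C·V = s·A·J·C⁻¹ = kg·m²·s⁻²
  (B) m²·s⁻¹
  (C) [kg·m²] · [s⁻¹] = kg·m²·s⁻¹  ← same
  (D) kg·m²
  (E) N·s = kg·m·s⁻²·s = kg·m·s⁻¹
Only (C) matches kg·m²·s⁻¹.

(C)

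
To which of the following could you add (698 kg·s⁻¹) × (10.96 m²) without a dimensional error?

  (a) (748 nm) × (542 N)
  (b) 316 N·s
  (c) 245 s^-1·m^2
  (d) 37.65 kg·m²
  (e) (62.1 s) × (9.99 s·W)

(e)

Reference: [kg·s⁻¹] · [m²] = kg·m²·s⁻¹.
Each option:
  (a) [m] · [kg·m·s⁻²] = kg·m²·s⁻²
  (b) N·s = kg·m·s⁻²·s = kg·m·s⁻¹
  (c) m²·s⁻¹
  (d) kg·m²
  (e) [s] · [kg·m²·s⁻²] = kg·m²·s⁻¹  ← same
Only (e) matches kg·m²·s⁻¹.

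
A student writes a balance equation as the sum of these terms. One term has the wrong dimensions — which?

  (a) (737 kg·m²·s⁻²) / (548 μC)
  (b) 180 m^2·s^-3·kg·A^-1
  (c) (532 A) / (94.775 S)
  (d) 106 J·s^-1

In SI base units:
  (a) [kg·m²·s⁻²] / [s·A] = kg·m²·s⁻³·A⁻¹
  (b) kg·m²·s⁻³·A⁻¹
  (c) [A] / [kg⁻¹·m⁻²·s³·A²] = kg·m²·s⁻³·A⁻¹
  (d) J·s⁻¹ = N·m·s⁻¹ = kg·m²·s⁻³
All reduce to kg·m²·s⁻³·A⁻¹ except (d), which is kg·m²·s⁻³.

(d)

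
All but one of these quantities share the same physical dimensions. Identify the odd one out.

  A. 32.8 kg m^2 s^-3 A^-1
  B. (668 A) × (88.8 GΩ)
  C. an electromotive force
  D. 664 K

Work out the base dimensions of each:
  A. kg·m²·s⁻³·A⁻¹
  B. [A] · [kg·m²·s⁻³·A⁻²] = kg·m²·s⁻³·A⁻¹
  C. [electromotive force] = kg·m²·s⁻³·A⁻¹
  D. K
All reduce to kg·m²·s⁻³·A⁻¹ except D., which is K.

D.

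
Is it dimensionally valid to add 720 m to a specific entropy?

No

Expand each in SI base units:
  720 m:  m
  a specific entropy:  [specific entropy] = m²·s⁻²·K⁻¹
m ≠ m²·s⁻²·K⁻¹, so they cannot be added.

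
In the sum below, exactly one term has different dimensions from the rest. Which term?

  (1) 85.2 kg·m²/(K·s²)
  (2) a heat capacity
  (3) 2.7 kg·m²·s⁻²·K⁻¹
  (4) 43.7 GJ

In SI base units:
  (1) kg·m²·s⁻²·K⁻¹
  (2) [heat capacity] = kg·m²·s⁻²·K⁻¹
  (3) kg·m²·s⁻²·K⁻¹
  (4) J = N·m = kg·m²·s⁻²
All reduce to kg·m²·s⁻²·K⁻¹ except (4), which is kg·m²·s⁻².

(4)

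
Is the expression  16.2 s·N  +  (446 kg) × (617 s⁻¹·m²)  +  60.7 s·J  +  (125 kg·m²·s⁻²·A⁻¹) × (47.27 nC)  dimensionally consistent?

No

Expand each in SI base units:
  16.2 s·N:  N·s = kg·m·s⁻²·s = kg·m·s⁻¹
  (446 kg) × (617 s⁻¹·m²):  [kg] · [m²·s⁻¹] = kg·m²·s⁻¹
  60.7 s·J:  J·s = N·m·s = kg·m²·s⁻¹
  (125 kg·m²·s⁻²·A⁻¹) × (47.27 nC):  [kg·m²·s⁻²·A⁻¹] · [s·A] = kg·m²·s⁻¹
The terms do not share a single dimension (kg·m²·s⁻¹ vs kg·m·s⁻¹).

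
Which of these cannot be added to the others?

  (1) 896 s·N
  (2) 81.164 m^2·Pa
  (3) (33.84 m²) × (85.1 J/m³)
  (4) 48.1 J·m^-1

(1)

Reduce each to base SI dimensions:
  (1) N·s = kg·m·s⁻²·s = kg·m·s⁻¹
  (2) Pa·m² = N·m⁻²·m² = kg·m·s⁻²
  (3) [m²] · [kg·m⁻¹·s⁻²] = kg·m·s⁻²
  (4) J·m⁻¹ = N·m·m⁻¹ = kg·m·s⁻²
All reduce to kg·m·s⁻² except (1), which is kg·m·s⁻¹.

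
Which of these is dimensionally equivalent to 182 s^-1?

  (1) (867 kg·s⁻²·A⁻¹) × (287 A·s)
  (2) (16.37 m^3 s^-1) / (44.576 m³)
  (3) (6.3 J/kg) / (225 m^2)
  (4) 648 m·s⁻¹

(2)

Reference: s⁻¹.
Each option:
  (1) [kg·s⁻²·A⁻¹] · [s·A] = kg·s⁻¹
  (2) [m³·s⁻¹] / [m³] = s⁻¹  ← same
  (3) [m²·s⁻²] / [m²] = s⁻²
  (4) m·s⁻¹
Only (2) matches s⁻¹.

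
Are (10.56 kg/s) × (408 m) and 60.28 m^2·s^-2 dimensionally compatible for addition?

Reduce each to base SI dimensions:
  (10.56 kg/s) × (408 m):  [kg·s⁻¹] · [m] = kg·m·s⁻¹
  60.28 m^2·s^-2:  m²·s⁻²
kg·m·s⁻¹ ≠ m²·s⁻², so they cannot be added.

No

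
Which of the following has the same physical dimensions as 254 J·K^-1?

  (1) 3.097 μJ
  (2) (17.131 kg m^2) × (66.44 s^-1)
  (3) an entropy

Reference: J·K⁻¹ = N·m·K⁻¹ = kg·m²·s⁻²·K⁻¹.
Each option:
  (1) J = N·m = kg·m²·s⁻²
  (2) [kg·m²] · [s⁻¹] = kg·m²·s⁻¹
  (3) [entropy] = kg·m²·s⁻²·K⁻¹  ← same
Only (3) matches kg·m²·s⁻²·K⁻¹.

(3)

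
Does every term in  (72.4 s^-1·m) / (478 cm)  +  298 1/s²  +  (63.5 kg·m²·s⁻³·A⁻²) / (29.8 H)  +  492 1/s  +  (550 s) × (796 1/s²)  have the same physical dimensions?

Reduce each to base SI dimensions:
  (72.4 s^-1·m) / (478 cm):  [m·s⁻¹] / [m] = s⁻¹
  298 1/s²:  s⁻²
  (63.5 kg·m²·s⁻³·A⁻²) / (29.8 H):  [kg·m²·s⁻³·A⁻²] / [kg·m²·s⁻²·A⁻²] = s⁻¹
  492 1/s:  s⁻¹
  (550 s) × (796 1/s²):  [s] · [s⁻²] = s⁻¹
The terms do not share a single dimension (s⁻² vs s⁻¹).

No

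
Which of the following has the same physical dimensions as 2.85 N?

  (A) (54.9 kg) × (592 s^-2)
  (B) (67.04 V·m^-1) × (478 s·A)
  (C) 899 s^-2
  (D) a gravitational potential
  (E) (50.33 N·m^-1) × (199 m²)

(B)

Reference: N = kg·m·s⁻².
Each option:
  (A) [kg] · [s⁻²] = kg·s⁻²
  (B) [kg·m·s⁻³·A⁻¹] · [s·A] = kg·m·s⁻²  ← same
  (C) s⁻²
  (D) [gravitational potential] = m²·s⁻²
  (E) [kg·s⁻²] · [m²] = kg·m²·s⁻²
Only (B) matches kg·m·s⁻².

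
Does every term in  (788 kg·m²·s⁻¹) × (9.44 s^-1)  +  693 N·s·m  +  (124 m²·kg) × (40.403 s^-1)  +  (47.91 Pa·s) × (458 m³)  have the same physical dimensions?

No

Expand each in SI base units:
  (788 kg·m²·s⁻¹) × (9.44 s^-1):  [kg·m²·s⁻¹] · [s⁻¹] = kg·m²·s⁻²
  693 N·s·m:  N·m·s = kg·m·s⁻²·m·s = kg·m²·s⁻¹
  (124 m²·kg) × (40.403 s^-1):  [kg·m²] · [s⁻¹] = kg·m²·s⁻¹
  (47.91 Pa·s) × (458 m³):  [kg·m⁻¹·s⁻¹] · [m³] = kg·m²·s⁻¹
The terms do not share a single dimension (kg·m²·s⁻² vs kg·m²·s⁻¹).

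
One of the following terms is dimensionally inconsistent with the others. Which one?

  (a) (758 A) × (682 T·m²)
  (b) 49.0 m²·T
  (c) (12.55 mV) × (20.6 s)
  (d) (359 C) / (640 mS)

Work out the base dimensions of each:
  (a) [A] · [kg·m²·s⁻²·A⁻¹] = kg·m²·s⁻²
  (b) T·m² = Wb·m⁻²·m² = kg·m²·s⁻²·A⁻¹
  (c) [kg·m²·s⁻³·A⁻¹] · [s] = kg·m²·s⁻²·A⁻¹
  (d) [s·A] / [kg⁻¹·m⁻²·s³·A²] = kg·m²·s⁻²·A⁻¹
All reduce to kg·m²·s⁻²·A⁻¹ except (a), which is kg·m²·s⁻².

(a)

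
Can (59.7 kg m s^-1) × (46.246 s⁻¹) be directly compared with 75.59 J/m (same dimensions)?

Expand each in SI base units:
  (59.7 kg m s^-1) × (46.246 s⁻¹):  [kg·m·s⁻¹] · [s⁻¹] = kg·m·s⁻²
  75.59 J/m:  J·m⁻¹ = N·m·m⁻¹ = kg·m·s⁻²
Both are kg·m·s⁻², so they have the same dimensions and can be added.

Yes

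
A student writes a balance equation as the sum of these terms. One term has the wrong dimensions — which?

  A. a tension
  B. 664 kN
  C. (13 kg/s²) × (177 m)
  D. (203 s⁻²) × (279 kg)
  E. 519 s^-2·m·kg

In SI base units:
  A. [tension] = kg·m·s⁻²
  B. N = kg·m·s⁻²
  C. [kg·s⁻²] · [m] = kg·m·s⁻²
  D. [s⁻²] · [kg] = kg·s⁻²
  E. kg·m·s⁻²
All reduce to kg·m·s⁻² except D., which is kg·s⁻².

D.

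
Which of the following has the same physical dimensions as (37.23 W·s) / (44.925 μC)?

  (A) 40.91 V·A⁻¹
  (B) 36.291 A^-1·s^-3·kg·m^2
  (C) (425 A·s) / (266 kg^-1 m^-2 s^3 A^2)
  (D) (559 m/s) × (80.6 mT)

(B)

Reference: [kg·m²·s⁻²] / [s·A] = kg·m²·s⁻³·A⁻¹.
Each option:
  (A) V·A⁻¹ = J·C⁻¹·A⁻¹ = kg·m²·s⁻³·A⁻²
  (B) kg·m²·s⁻³·A⁻¹  ← same
  (C) [s·A] / [kg⁻¹·m⁻²·s³·A²] = kg·m²·s⁻²·A⁻¹
  (D) [m·s⁻¹] · [kg·s⁻²·A⁻¹] = kg·m·s⁻³·A⁻¹
Only (B) matches kg·m²·s⁻³·A⁻¹.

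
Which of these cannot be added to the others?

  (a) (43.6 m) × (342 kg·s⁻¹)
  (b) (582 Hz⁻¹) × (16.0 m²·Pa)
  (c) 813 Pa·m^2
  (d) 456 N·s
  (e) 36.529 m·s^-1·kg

In SI base units:
  (a) [m] · [kg·s⁻¹] = kg·m·s⁻¹
  (b) [s] · [kg·m·s⁻²] = kg·m·s⁻¹
  (c) Pa·m² = N·m⁻²·m² = kg·m·s⁻²
  (d) N·s = kg·m·s⁻²·s = kg·m·s⁻¹
  (e) kg·m·s⁻¹
All reduce to kg·m·s⁻¹ except (c), which is kg·m·s⁻².

(c)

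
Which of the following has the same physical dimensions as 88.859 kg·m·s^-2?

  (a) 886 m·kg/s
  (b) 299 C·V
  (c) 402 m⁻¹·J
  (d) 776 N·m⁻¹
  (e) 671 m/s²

(c)

Reference: kg·m·s⁻².
Each option:
  (a) kg·m·s⁻¹
  (b) C·V = s·A·J·C⁻¹ = kg·m²·s⁻²
  (c) J·m⁻¹ = N·m·m⁻¹ = kg·m·s⁻²  ← same
  (d) N·m⁻¹ = kg·m·s⁻²·m⁻¹ = kg·s⁻²
  (e) m·s⁻²
Only (c) matches kg·m·s⁻².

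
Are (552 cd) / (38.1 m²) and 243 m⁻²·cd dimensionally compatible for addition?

Yes

Dimensions:
  (552 cd) / (38.1 m²):  [cd] / [m²] = m⁻²·cd
  243 m⁻²·cd:  cd·m⁻² = m⁻²·cd
Both are m⁻²·cd, so they have the same dimensions and can be added.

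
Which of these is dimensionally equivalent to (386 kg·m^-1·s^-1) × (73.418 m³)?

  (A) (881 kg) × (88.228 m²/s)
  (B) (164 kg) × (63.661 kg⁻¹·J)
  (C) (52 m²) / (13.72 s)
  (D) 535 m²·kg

(A)

Reference: [kg·m⁻¹·s⁻¹] · [m³] = kg·m²·s⁻¹.
Each option:
  (A) [kg] · [m²·s⁻¹] = kg·m²·s⁻¹  ← same
  (B) [kg] · [m²·s⁻²] = kg·m²·s⁻²
  (C) [m²] / [s] = m²·s⁻¹
  (D) kg·m²
Only (A) matches kg·m²·s⁻¹.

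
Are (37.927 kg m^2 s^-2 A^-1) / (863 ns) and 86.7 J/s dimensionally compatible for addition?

No

In SI base units:
  (37.927 kg m^2 s^-2 A^-1) / (863 ns):  [kg·m²·s⁻²·A⁻¹] / [s] = kg·m²·s⁻³·A⁻¹
  86.7 J/s:  J·s⁻¹ = N·m·s⁻¹ = kg·m²·s⁻³
kg·m²·s⁻³·A⁻¹ ≠ kg·m²·s⁻³, so they cannot be added.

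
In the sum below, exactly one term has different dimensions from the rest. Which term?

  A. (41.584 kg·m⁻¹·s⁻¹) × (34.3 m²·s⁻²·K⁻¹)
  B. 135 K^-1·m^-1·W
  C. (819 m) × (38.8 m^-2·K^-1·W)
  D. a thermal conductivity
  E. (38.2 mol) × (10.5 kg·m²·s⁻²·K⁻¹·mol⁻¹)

Reduce each to base SI dimensions:
  A. [kg·m⁻¹·s⁻¹] · [m²·s⁻²·K⁻¹] = kg·m·s⁻³·K⁻¹
  B. W·m⁻¹·K⁻¹ = J·s⁻¹·m⁻¹·K⁻¹ = kg·m·s⁻³·K⁻¹
  C. [m] · [kg·s⁻³·K⁻¹] = kg·m·s⁻³·K⁻¹
  D. [thermal conductivity] = kg·m·s⁻³·K⁻¹
  E. [mol] · [kg·m²·s⁻²·K⁻¹·mol⁻¹] = kg·m²·s⁻²·K⁻¹
All reduce to kg·m·s⁻³·K⁻¹ except E., which is kg·m²·s⁻²·K⁻¹.

E.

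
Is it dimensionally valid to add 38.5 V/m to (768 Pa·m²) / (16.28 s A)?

Dimensions:
  38.5 V/m:  V·m⁻¹ = J·C⁻¹·m⁻¹ = kg·m·s⁻³·A⁻¹
  (768 Pa·m²) / (16.28 s A):  [kg·m·s⁻²] / [s·A] = kg·m·s⁻³·A⁻¹
Both are kg·m·s⁻³·A⁻¹, so they have the same dimensions and can be added.

Yes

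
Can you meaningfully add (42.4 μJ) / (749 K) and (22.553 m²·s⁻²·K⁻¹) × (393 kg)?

Yes

In SI base units:
  (42.4 μJ) / (749 K):  [kg·m²·s⁻²] / [K] = kg·m²·s⁻²·K⁻¹
  (22.553 m²·s⁻²·K⁻¹) × (393 kg):  [m²·s⁻²·K⁻¹] · [kg] = kg·m²·s⁻²·K⁻¹
Both are kg·m²·s⁻²·K⁻¹, so they have the same dimensions and can be added.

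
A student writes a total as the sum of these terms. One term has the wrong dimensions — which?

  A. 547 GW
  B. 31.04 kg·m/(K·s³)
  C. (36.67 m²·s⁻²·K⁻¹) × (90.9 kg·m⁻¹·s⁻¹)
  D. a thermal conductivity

A.

Reduce each to base SI dimensions:
  A. W = J·s⁻¹ = kg·m²·s⁻³
  B. kg·m·s⁻³·K⁻¹
  C. [m²·s⁻²·K⁻¹] · [kg·m⁻¹·s⁻¹] = kg·m·s⁻³·K⁻¹
  D. [thermal conductivity] = kg·m·s⁻³·K⁻¹
All reduce to kg·m·s⁻³·K⁻¹ except A., which is kg·m²·s⁻³.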